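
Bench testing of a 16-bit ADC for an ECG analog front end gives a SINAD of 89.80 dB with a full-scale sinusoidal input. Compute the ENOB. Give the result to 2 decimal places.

ENOB = (89.80 − 1.76)/6.02 = 14.6246 bits.

14.62 bits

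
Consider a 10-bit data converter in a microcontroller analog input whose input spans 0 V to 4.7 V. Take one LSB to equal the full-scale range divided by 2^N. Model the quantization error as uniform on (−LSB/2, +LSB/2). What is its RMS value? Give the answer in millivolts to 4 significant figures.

1.325 mV

Full-scale range = 4.7 V.
LSB = 4.7 V ÷ 2^10 = 4.7/1024 V = 4.58984 mV.
σ_q = LSB/√12 = 4.58984 mV/3.4641 = 1.325 mV.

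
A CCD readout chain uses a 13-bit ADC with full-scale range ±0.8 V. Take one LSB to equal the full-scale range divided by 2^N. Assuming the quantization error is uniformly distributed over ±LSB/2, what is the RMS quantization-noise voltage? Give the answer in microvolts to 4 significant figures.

56.38 µV

The full-scale span is 0.8 − (-0.8) = 1.6 V.
LSB = 1.6 V / 2^13 = 195.313 µV.
For a uniform distribution on [−LSB/2, +LSB/2], V_rms = LSB/√12 = 195.313 µV/3.4641 = 56.38 µV.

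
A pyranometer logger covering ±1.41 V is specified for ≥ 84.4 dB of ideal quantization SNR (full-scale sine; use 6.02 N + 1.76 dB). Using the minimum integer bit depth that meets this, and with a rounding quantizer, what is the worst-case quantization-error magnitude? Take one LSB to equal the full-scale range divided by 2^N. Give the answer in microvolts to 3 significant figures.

Full-scale range = 1.41 V − (-1.41 V) = 2.82 V.
Solving 6.02 N ≥ 84.4 − 1.76: N ≥ 13.728. Round up → N = 14.
LSB = 2.82 V / 2^14 = 172.12 µV.
|e|_max = LSB/2 = 86.1 µV.

86.1 µV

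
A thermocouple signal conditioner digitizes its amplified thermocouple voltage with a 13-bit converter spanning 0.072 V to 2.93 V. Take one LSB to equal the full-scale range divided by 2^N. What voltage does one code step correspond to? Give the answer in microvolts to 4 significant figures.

The full-scale span is 2.93 − (0.072) = 2.858 V.
Number of codes = 2^13 = 8192.
LSB = 2.858 V / 2^13 = 348.9 µV.

348.9 µV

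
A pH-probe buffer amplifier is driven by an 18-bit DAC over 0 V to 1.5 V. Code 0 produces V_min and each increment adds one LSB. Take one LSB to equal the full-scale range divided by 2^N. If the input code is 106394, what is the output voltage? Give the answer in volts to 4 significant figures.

0.6088 V

Full-scale range = 1.5 V. LSB = 1.5 V / 2^18.
Output = V_min + (106394/262144) × range = 0 + 0.405861 × 1.5 V
      = 0 + 0.608791 = 0.608791 V.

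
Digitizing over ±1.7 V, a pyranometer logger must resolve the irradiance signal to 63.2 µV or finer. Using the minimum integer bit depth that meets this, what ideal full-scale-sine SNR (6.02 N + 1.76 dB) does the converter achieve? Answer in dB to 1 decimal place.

Range = 1.7 − (-1.7) = 3.4 V.
Required number of levels: 3.4/63.2 µV = 53797; smallest N with 2^N ≥ that is 16.
6.02(16) + 1.76 = 98.08 dB.

98.1 dB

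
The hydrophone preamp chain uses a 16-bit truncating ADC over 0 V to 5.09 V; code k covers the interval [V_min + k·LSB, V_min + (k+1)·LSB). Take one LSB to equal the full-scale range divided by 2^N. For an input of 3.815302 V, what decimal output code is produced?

49123

Full-scale range = 5.09 V. LSB = 5.09 V / 2^16 ≈ 77.67 µV.
(V_in − V_min) × 2^16/range = (3.815302 − (0)) × 65536/5.09 = 49123.700.
Floor → code = 49123.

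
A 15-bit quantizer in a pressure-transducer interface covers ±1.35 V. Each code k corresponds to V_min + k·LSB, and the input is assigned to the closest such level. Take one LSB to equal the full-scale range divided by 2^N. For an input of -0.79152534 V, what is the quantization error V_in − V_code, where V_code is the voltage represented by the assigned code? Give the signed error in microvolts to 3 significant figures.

−15.3 µV

The full-scale span is 1.35 − (-1.35) = 2.7 V. LSB = 2.7 V / 2^15 ≈ 82.40 µV.
Position in LSBs: (-0.79152534 − (-1.35)) × 32768/2.7 = 6777.8139; rounding gives k = 6778.
Reconstructed level: -1.35 + 6778 × 2.7/32768 V = -0.79151000977 V.
Error = V_in − V_code = -0.79152534 − (-0.79151000977) = −15.3 µV.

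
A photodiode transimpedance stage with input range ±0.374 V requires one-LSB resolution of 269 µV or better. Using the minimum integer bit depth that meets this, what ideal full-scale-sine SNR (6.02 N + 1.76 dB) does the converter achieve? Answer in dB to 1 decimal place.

74.0 dB

Full-scale range = 0.374 V − (-0.374 V) = 0.748 V.
Required number of levels: 0.748/269 µV = 2780.7; smallest N with 2^N ≥ that is 12.
6.02(12) + 1.76 = 74.00 dB.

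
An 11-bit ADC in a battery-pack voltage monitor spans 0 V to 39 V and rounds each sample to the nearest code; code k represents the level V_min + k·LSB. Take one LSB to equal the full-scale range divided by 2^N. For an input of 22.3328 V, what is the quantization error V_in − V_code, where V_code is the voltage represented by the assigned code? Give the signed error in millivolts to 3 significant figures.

−4.60 mV

Full-scale range = 39 V. LSB = 39 V / 2^11 ≈ 19.04 mV.
(V_in − V_min)/LSB = (22.3328 − (0)) × 2048/39 = 1172.7583 → nearest code k = 1173.
V_code = V_min + k × range/2^11 = 0 + 1173 × 39/2048 = 22.33740234 V.
Error = V_in − V_code = 22.3328 − (22.33740234) = −4.60 mV.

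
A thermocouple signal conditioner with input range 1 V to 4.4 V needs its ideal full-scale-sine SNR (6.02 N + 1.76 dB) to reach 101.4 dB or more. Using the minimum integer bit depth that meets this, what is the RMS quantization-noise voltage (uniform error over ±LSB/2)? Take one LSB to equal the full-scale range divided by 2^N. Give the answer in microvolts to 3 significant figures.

7.49 µV

Span: 4.4 V − (1 V) = 3.4 V.
N ≥ (101.4 − 1.76)/6.02 = 16.551 → N_min = 17.
LSB = 3.4 V ÷ 2^17 = 3.4/131072 V = 25.940 µV.
RMS noise = LSB/√12 = 7.49 µV.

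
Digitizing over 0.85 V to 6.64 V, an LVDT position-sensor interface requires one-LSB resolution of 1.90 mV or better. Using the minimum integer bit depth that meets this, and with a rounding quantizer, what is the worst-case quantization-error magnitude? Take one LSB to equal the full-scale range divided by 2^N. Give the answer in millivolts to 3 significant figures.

0.707 mV

Full-scale range = 6.64 V − (0.85 V) = 5.79 V.
Levels needed ≥ 5.79/1.90 mV = 3047. 2^12 = 4096 suffices, so N_min = 12.
LSB = 5.79 V ÷ 2^12 = 5.79/4096 V = 1.4136 mV.
Max error for round-to-nearest is LSB/2 = 0.707 mV.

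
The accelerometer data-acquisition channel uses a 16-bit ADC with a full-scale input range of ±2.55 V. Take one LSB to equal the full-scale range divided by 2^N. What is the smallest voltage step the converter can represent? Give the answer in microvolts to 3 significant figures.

Span: 2.55 V − (-2.55 V) = 5.1 V.
There are 2^16 = 65536 steps.
One LSB is 5.1 V / 65536 = 77.8 µV.

77.8 µV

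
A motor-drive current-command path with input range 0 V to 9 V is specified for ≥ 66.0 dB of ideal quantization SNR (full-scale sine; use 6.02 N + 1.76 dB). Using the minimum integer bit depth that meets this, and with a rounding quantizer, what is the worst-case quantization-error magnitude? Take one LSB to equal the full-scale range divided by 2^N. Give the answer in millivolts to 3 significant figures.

2.20 mV

Span = 9 V.
N ≥ (66.0 − 1.76)/6.02 = 10.671 → N_min = 11.
One LSB is 9 V / 2048 = 4.3945 mV.
Half an LSB is 2.20 mV.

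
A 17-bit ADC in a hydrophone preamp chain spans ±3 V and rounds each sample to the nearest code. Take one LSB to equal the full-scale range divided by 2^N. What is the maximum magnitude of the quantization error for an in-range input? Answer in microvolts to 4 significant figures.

22.89 µV

The full-scale span is 3 − (-3) = 6 V.
LSB = 6 V / 2^17 = 45.7764 µV.
|e|_max = LSB/2 = 22.89 µV.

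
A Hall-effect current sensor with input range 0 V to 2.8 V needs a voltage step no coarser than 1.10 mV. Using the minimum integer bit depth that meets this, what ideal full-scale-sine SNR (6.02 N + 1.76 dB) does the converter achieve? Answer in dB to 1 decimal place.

V_FS = 2.8 V.
Levels needed ≥ 2.8/1.10 mV = 2545. 2^12 = 4096 suffices, so N_min = 12.
Ideal SNR at N = 12: 6.02·12 + 1.76 = 74.0 dB.

74.0 dB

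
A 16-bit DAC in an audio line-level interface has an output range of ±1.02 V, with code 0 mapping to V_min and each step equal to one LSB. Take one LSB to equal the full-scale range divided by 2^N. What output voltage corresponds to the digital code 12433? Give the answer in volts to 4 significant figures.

-0.6330 V

Span: 1.02 V − (-1.02 V) = 2.04 V. LSB = 2.04 V / 2^16.
V_out = V_min + code × LSB = -1.02 V + 12433 × 2.04 V / 65536
      = -1.02 V + 0.387014 V = -0.632986 V.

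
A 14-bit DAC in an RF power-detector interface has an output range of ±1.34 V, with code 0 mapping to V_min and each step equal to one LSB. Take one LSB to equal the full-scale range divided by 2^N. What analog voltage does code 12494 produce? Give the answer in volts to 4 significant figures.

Full-scale range = 1.34 V − (-1.34 V) = 2.68 V. LSB = 2.68 V / 2^14.
V_out = -1.34 + 12494 × (2.68/16384) V
      = -1.34 V + 2.04370 V = 0.703696 V.

0.7037 V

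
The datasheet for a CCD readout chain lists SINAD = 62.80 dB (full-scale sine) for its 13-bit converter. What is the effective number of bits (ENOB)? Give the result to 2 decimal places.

10.14 bits

Inverting SNR = 6.02 N + 1.76: N_eff = (62.80 − 1.76)/6.02 = 10.1395.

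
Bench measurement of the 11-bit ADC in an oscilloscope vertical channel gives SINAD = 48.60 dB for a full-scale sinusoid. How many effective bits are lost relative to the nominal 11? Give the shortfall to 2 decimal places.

Effective bits = (48.60 − 1.76)/6.02 = 7.7807.
11 − 7.7807 = 3.22 bits below nominal.

3.22 bits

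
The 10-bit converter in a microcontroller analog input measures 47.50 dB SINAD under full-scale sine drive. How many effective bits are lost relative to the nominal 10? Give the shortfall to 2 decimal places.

2.40 bits

N_eff = (47.50 − 1.76)/6.02 = 7.5980 bits.
10 − 7.5980 = 2.40 bits below nominal.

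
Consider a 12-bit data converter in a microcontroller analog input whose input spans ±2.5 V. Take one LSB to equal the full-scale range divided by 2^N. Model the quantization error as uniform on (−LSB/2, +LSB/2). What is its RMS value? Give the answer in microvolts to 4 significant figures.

352.4 µV

The full-scale span is 2.5 − (-2.5) = 5 V.
LSB = 5 V / 2^12 = 1.22070 mV.
V_rms = LSB/√12 = 1.22070 mV / √12 = 352.4 µV.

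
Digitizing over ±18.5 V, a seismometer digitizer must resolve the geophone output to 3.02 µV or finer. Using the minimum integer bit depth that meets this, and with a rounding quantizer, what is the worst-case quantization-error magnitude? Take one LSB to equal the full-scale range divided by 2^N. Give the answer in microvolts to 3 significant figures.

1.10 µV

Span: 18.5 V − (-18.5 V) = 37 V.
Required number of levels: 37/3.02 µV = 1.2252e7; smallest N with 2^N ≥ that is 24.
Step size = 37/16777216 V = 2.2054 µV.
Half an LSB is 1.10 µV.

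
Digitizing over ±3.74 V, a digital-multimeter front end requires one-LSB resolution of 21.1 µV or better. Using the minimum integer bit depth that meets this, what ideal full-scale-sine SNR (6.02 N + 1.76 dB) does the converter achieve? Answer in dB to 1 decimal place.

Span: 3.74 V − (-3.74 V) = 7.48 V.
7.48 V / 21.1 µV = 354500. Since 2^18 = 262144 and 2^19 = 524288, N = 19.
SNR = 6.02 × 19 + 1.76 = 116.14 dB.

116.1 dB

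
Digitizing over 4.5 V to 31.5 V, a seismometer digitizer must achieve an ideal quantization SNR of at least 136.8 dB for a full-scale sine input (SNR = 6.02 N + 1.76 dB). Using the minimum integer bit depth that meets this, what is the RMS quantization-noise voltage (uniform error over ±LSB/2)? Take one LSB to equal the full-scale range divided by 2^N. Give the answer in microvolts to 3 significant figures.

0.929 µV

The full-scale span is 31.5 − (4.5) = 27 V.
Required N = ⌈(136.8 − 1.76)/6.02⌉ = ⌈22.432⌉ = 23.
One LSB is 27 V / 8388608 = 3.2187 µV.
σ_q = LSB/√12 = 3.2187 µV/3.4641 = 0.929 µV.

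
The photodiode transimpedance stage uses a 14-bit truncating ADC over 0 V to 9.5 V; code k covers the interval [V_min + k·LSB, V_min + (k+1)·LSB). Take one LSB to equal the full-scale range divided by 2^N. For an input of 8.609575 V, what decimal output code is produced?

Span = 9.5 V. LSB = 9.5 V / 2^14 ≈ 0.5798 mV.
code = ⌊(V_in − V_min)/LSB⌋ = ⌊(V_in − V_min) × 2^14 / range⌋
     = ⌊(8.609575 − (0)) × 16384 / 9.5⌋ = ⌊8.609575 × 16384/9.5⌋
     = ⌊14848.345⌋ = 14848.

14848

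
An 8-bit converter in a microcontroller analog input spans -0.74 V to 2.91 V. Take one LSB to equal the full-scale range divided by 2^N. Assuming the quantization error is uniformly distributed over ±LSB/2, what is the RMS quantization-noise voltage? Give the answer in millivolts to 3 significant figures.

The full-scale span is 2.91 − (-0.74) = 3.65 V.
LSB = 3.65 V / 2^8 = 14.258 mV.
V_rms = LSB/√12 = 14.258 mV / √12 = 4.12 mV.

4.12 mV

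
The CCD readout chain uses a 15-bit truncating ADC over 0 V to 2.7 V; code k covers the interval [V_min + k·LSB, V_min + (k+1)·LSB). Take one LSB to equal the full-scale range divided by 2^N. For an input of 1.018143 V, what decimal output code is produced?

V_FS = 2.7 V. LSB = 2.7 V / 2^15 ≈ 82.40 µV.
(V_in − V_min) × 2^15/range = (1.018143 − (0)) × 32768/2.7 = 12356.485.
Floor → code = 12356.

12356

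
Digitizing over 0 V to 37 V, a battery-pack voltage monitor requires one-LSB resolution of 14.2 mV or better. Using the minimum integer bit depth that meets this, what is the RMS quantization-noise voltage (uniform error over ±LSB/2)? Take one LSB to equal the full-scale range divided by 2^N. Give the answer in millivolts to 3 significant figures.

V_FS = 37 V.
37 V / 14.2 mV = 2606. Since 2^11 = 2048 and 2^12 = 4096, N = 12.
LSB = 37 V ÷ 2^12 = 37/4096 V = 9.0332 mV.
RMS noise = LSB/√12 = 2.61 mV.

2.61 mV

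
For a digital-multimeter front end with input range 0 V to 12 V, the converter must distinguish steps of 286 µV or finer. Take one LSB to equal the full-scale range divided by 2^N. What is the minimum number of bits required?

16 bits

Full-scale range = 12 V.
Levels needed ≥ 12/286 µV = 41960. 2^16 = 65536 suffices, so N_min = 16.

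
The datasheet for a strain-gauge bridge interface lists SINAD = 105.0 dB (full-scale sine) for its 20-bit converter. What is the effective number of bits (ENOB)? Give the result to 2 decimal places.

Inverting SNR = 6.02 N + 1.76: N_eff = (105.0 − 1.76)/6.02 = 17.1495.

17.15 bits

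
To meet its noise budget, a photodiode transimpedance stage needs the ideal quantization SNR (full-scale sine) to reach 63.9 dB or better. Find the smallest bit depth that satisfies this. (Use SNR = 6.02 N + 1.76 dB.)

6.02 N + 1.76 ≥ 63.9 gives N ≥ 10.322, so the minimum integer is 11.

11 bits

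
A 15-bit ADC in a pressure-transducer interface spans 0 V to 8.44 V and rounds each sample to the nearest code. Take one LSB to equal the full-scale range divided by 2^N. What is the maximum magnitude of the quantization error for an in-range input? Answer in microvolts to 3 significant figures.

Span = 8.44 V.
One LSB is 8.44 V / 32768 = 257.57 µV.
A rounding quantizer has |error| ≤ LSB/2 = 129 µV.

129 µV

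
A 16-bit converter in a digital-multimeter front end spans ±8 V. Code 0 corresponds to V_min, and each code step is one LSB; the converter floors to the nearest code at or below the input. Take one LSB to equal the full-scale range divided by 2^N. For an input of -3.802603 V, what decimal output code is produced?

Span: 8 V − (-8 V) = 16 V. LSB = 16 V / 2^16 ≈ 244.1 µV.
V_in − V_min = -3.802603 − (-8) = 4.197397 V.
Divide by LSB: 4.197397 × 65536/16 = 17192.5381.
Truncating gives code 17192.

17192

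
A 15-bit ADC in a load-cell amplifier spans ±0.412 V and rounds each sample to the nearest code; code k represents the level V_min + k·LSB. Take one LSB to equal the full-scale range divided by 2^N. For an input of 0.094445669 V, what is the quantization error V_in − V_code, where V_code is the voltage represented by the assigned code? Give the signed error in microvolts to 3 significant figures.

−4.53 µV

The full-scale span is 0.412 − (-0.412) = 0.824 V. LSB = 0.824 V / 2^15 ≈ 25.15 µV.
Position in LSBs: (0.094445669 − (-0.412)) × 32768/0.824 = 20139.8200; rounding gives k = 20140.
V_code = -0.412 + (20140/32768) × 0.824 = 0.094450195313 V.
e = 0.094445669 − (0.094450195313) = −4.53 µV.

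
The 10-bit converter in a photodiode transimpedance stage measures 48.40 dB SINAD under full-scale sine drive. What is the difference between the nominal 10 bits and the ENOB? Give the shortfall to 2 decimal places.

N_eff = (48.40 − 1.76)/6.02 = 7.7475 bits.
Lost resolution: 10 − 7.7475 = 2.2525 bits.

2.25 bits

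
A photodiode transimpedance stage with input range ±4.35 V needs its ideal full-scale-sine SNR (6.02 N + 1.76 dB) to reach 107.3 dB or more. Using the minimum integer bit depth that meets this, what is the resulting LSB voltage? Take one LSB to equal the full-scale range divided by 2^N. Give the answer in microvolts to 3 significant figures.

Range = 4.35 − (-4.35) = 8.7 V.
Required N = ⌈(107.3 − 1.76)/6.02⌉ = ⌈17.532⌉ = 18.
LSB = 8.7 V ÷ 2^18 = 8.7/262144 V = 33.2 µV.

33.2 µV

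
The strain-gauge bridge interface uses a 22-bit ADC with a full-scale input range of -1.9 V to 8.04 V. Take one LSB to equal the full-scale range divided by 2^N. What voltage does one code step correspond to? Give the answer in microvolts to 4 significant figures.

2.370 µV

Span: 8.04 V − (-1.9 V) = 9.94 V.
There are 2^22 = 4194304 steps.
One LSB is 9.94 V / 4194304 = 2.370 µV.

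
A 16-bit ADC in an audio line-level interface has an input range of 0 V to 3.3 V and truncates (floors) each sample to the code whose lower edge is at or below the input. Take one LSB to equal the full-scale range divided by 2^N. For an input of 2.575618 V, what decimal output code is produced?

V_FS = 3.3 V. LSB = 3.3 V / 2^16 ≈ 50.35 µV.
(V_in − V_min) × 2^16/range = (2.575618 − (0)) × 65536/3.3 = 51150.212.
Floor → code = 51150.

51150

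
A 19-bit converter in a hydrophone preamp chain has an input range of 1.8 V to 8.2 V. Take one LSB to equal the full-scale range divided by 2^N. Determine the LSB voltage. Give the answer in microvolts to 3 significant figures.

12.2 µV

Span: 8.2 V − (1.8 V) = 6.4 V.
There are 2^19 = 524288 steps.
Step size = 6.4/524288 V = 12.2 µV.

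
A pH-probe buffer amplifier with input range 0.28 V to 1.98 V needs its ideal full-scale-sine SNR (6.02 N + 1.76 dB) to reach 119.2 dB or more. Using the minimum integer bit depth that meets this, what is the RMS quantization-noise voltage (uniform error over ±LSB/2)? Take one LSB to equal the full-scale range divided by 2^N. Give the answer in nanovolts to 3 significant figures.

Range = 1.98 − (0.28) = 1.7 V.
Required N = ⌈(119.2 − 1.76)/6.02⌉ = ⌈19.508⌉ = 20.
One LSB is 1.7 V / 1048576 = 1.6212 µV.
σ_q = LSB/√12 = 1.6212 µV/3.4641 = 468 nV.

468 nV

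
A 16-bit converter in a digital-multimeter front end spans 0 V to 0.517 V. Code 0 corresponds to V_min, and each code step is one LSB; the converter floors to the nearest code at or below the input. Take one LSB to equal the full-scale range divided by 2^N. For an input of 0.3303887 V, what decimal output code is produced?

Range is 0.517 V. LSB = 0.517 V / 2^16 ≈ 7.889 µV.
V_in − V_min = 0.3303887 − (0) = 0.3303887 V.
Divide by LSB: 0.3303887 × 65536/0.517 = 41880.7618.
Truncating gives code 41880.

41880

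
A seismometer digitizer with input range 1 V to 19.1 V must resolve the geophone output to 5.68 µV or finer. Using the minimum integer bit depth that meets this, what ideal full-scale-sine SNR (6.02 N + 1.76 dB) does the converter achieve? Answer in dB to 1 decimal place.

The full-scale span is 19.1 − (1) = 18.1 V.
18.1 V / 5.68 µV = 3.187e6. Since 2^21 = 2097152 and 2^22 = 4194304, N = 22.
SNR = 6.02 × 22 + 1.76 = 134.20 dB.

134.2 dB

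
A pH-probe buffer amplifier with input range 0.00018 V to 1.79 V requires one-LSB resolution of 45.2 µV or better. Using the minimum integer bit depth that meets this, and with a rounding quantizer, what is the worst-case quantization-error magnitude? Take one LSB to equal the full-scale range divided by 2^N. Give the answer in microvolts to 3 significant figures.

13.7 µV

Range = 1.79 − (0.00018) = 1.78982 V.
Need 2^N ≥ 1.78982 V / 45.2 µV = 39600 → N_min = 16.
LSB = 1.78982 V / 2^16 = 27.310 µV.
Max error for round-to-nearest is LSB/2 = 13.7 µV.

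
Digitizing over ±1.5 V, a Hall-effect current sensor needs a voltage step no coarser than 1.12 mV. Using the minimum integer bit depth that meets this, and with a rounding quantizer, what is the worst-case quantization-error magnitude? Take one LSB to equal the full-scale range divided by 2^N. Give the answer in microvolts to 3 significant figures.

366 µV

The full-scale span is 1.5 − (-1.5) = 3 V.
3 V / 1.12 mV = 2679. Since 2^11 = 2048 and 2^12 = 4096, N = 12.
LSB = 3 V ÷ 2^12 = 3/4096 V = 0.73242 mV.
Max error for round-to-nearest is LSB/2 = 366 µV.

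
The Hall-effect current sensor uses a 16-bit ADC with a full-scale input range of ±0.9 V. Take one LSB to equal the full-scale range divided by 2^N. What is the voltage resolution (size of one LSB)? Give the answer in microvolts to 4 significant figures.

Full-scale range = 0.9 V − (-0.9 V) = 1.8 V.
2^16 = 65536 levels.
Step size = 1.8/65536 V = 27.47 µV.

27.47 µV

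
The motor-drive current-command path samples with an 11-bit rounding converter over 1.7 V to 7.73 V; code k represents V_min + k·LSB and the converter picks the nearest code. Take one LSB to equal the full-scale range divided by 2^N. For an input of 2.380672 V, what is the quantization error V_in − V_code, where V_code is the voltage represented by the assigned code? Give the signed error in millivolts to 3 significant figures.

+0.530 mV

The full-scale span is 7.73 − (1.7) = 6.03 V. LSB = 6.03 V / 2^11 ≈ 2.944 mV.
(V_in − V_min)/LSB = (2.380672 − (1.7)) × 2048/6.03 = 231.1801 → nearest code k = 231.
V_code = V_min + k × range/2^11 = 1.7 + 231 × 6.03/2048 = 2.380141602 V.
e = 2.380672 − (2.380141602) = +0.530 mV.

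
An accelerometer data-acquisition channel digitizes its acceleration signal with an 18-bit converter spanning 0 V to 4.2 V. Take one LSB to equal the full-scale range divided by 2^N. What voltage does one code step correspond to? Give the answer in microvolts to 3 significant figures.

16.0 µV

Full-scale range = 4.2 V.
2^18 = 262144 levels.
LSB = 4.2 V ÷ 2^18 = 4.2/262144 V = 16.0 µV.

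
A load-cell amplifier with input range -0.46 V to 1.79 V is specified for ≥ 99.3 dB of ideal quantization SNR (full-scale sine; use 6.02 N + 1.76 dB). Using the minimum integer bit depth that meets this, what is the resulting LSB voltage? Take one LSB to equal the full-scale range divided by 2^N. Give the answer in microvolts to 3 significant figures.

Span: 1.79 V − (-0.46 V) = 2.25 V.
Solving 6.02 N ≥ 99.3 − 1.76: N ≥ 16.203. Round up → N = 17.
LSB = 2.25 V / 2^17 = 17.2 µV.

17.2 µV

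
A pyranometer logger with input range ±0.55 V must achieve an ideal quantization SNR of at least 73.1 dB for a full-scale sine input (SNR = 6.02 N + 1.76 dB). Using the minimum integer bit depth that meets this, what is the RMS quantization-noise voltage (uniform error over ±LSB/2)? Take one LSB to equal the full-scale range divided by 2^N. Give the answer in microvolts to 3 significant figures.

The full-scale span is 0.55 − (-0.55) = 1.1 V.
Required N = ⌈(73.1 − 1.76)/6.02⌉ = ⌈11.850⌉ = 12.
One LSB is 1.1 V / 4096 = 268.55 µV.
RMS noise = LSB/√12 = 77.5 µV.

77.5 µV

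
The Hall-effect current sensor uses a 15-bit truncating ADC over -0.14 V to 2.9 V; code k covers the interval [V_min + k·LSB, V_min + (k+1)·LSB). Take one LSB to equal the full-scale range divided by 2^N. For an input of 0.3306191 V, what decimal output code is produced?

5072

The full-scale span is 2.9 − (-0.14) = 3.04 V. LSB = 3.04 V / 2^15 ≈ 92.77 µV.
(V_in − V_min) × 2^15/range = (0.3306191 − (-0.14)) × 32768/3.04 = 5072.779.
Floor → code = 5072.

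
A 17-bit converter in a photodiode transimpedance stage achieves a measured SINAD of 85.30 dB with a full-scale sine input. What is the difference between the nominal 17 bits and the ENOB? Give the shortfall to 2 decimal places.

ENOB = (SINAD − 1.76)/6.02 = (85.30 − 1.76)/6.02 = 13.8771 bits.
Shortfall = 17 − 13.8771 = 3.1229 bits.

3.12 bits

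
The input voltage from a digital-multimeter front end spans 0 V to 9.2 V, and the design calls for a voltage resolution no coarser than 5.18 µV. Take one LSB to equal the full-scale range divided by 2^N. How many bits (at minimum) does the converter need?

V_FS = 9.2 V.
9.2 V / 5.18 µV = 1.776e6. Since 2^20 = 1048576 and 2^21 = 2097152, N = 21.

21 bits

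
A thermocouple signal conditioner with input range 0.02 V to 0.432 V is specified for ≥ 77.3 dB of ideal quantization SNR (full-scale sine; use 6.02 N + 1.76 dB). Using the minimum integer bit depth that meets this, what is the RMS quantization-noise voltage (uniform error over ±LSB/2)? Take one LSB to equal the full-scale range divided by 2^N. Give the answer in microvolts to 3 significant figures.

Range = 0.432 − (0.02) = 0.412 V.
6.02 N + 1.76 ≥ 77.3 gives N ≥ 12.548, so the minimum integer is 13.
Step size = 0.412/8192 V = 50.293 µV.
RMS noise = LSB/√12 = 14.5 µV.

14.5 µV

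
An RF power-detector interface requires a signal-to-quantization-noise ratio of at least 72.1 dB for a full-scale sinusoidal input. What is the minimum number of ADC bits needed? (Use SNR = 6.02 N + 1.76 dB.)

Required N = ⌈(72.1 − 1.76)/6.02⌉ = ⌈11.684⌉ = 12.

12 bits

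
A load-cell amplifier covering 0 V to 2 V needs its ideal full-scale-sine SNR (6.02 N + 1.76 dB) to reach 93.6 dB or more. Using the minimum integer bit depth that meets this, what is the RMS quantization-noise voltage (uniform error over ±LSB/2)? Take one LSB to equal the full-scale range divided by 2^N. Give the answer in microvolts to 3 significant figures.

Full-scale range = 2 V.
6.02 N + 1.76 ≥ 93.6 gives N ≥ 15.256, so the minimum integer is 16.
LSB = 2 V / 2^16 = 30.518 µV.
σ_q = LSB/√12 = 30.518 µV/3.4641 = 8.81 µV.

8.81 µV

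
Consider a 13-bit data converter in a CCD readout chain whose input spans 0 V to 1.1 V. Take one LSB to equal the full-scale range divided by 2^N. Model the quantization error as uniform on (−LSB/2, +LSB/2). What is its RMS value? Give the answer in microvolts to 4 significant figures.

Span = 1.1 V.
LSB = 1.1 V / 2^13 = 134.277 µV.
For a uniform distribution on [−LSB/2, +LSB/2], V_rms = LSB/√12 = 134.277 µV/3.4641 = 38.76 µV.

38.76 µV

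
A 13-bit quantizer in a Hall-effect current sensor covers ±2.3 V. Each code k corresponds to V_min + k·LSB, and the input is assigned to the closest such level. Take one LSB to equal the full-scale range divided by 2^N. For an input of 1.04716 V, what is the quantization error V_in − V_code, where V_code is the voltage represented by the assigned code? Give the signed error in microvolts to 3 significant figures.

−81.2 µV

The full-scale span is 2.3 − (-2.3) = 4.6 V. LSB = 4.6 V / 2^13 ≈ 0.5615 mV.
Position in LSBs: (1.04716 − (-2.3)) × 8192/4.6 = 5960.8554; rounding gives k = 5961.
Reconstructed level: -2.3 + 5961 × 4.6/8192 V = 1.047241211 V.
V_in − V_code = 1.04716 − (1.047241211) = −81.2 µV.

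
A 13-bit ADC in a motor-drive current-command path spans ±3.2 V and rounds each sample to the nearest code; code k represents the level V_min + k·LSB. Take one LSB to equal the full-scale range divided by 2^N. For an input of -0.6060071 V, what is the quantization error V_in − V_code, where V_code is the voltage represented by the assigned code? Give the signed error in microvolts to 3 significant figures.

Full-scale range = 3.2 V − (-3.2 V) = 6.4 V. LSB = 6.4 V / 2^13 ≈ 0.7813 mV.
(-0.6060071 − (-3.2)) / LSB = 2.5939929 × 8192/6.4 = 3320.3109. Nearest integer: k = 3320.
V_code = -3.2 + (3320/8192) × 6.4 = -0.6062500000 V.
V_in − V_code = -0.6060071 − (-0.6062500000) = +243 µV.

+243 µV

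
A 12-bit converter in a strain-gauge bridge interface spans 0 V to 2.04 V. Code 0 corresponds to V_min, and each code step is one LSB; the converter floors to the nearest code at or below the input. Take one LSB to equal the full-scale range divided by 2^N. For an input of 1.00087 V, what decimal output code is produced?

V_FS = 2.04 V. LSB = 2.04 V / 2^12 ≈ 498.0 µV.
V_in − V_min = 1.00087 − (0) = 1.00087 V.
Divide by LSB: 1.00087 × 4096/2.04 = 2009.5900.
Truncating gives code 2009.

2009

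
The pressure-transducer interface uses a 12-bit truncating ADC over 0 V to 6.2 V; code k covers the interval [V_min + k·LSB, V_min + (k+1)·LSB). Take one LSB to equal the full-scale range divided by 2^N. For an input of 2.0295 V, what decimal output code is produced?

Span = 6.2 V. LSB = 6.2 V / 2^12 ≈ 1.514 mV.
code = ⌊(V_in − V_min)/LSB⌋ = ⌊(V_in − V_min) × 2^12 / range⌋
     = ⌊(2.0295 − (0)) × 4096 / 6.2⌋ = ⌊2.0295 × 4096/6.2⌋
     = ⌊1340.779⌋ = 1340.

1340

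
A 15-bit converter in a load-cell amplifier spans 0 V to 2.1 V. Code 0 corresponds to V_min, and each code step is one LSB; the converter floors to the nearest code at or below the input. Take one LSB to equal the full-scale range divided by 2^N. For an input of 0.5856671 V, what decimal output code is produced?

9138

Span = 2.1 V. LSB = 2.1 V / 2^15 ≈ 64.09 µV.
V_in − V_min = 0.5856671 − (0) = 0.5856671 V.
Divide by LSB: 0.5856671 × 32768/2.1 = 9138.6379.
Truncating gives code 9138.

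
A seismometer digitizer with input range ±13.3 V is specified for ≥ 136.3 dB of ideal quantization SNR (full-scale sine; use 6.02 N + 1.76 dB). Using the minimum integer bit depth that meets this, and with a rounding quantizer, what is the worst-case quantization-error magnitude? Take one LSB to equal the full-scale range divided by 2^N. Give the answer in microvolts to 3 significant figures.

Range = 13.3 − (-13.3) = 26.6 V.
Solving 6.02 N ≥ 136.3 − 1.76: N ≥ 22.349. Round up → N = 23.
LSB = 26.6 V / 2^23 = 3.1710 µV.
Half an LSB is 1.59 µV.

1.59 µV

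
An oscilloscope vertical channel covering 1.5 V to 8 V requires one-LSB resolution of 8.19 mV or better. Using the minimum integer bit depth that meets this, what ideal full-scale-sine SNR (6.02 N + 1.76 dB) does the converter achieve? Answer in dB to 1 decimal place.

62.0 dB

Range = 8 − (1.5) = 6.5 V.
Required number of levels: 6.5/8.19 mV = 793.65; smallest N with 2^N ≥ that is 10.
6.02(10) + 1.76 = 61.96 dB.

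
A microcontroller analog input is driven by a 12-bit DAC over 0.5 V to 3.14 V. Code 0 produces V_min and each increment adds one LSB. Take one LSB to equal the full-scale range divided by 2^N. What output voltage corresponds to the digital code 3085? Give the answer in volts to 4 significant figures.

Span: 3.14 V − (0.5 V) = 2.64 V. LSB = 2.64 V / 2^12.
V_out = V_min + code × LSB = 0.5 V + 3085 × 2.64 V / 4096
      = 0.5 V + 1.98838 V = 2.48838 V.

2.488 V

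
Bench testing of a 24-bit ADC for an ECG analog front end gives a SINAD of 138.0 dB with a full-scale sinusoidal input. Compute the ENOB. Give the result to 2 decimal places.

22.63 bits

(138.0 − 1.76) / 6.02 = 136.24/6.02 = 22.6312 effective bits.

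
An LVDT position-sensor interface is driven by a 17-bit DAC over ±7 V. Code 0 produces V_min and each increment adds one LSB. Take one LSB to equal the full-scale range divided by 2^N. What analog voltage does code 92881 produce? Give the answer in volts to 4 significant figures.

2.921 V

The full-scale span is 7 − (-7) = 14 V. LSB = 14 V / 2^17.
V_out = V_min + code × LSB = -7 V + 92881 × 14 V / 131072
      = -7 V + 9.92076 V = 2.92076 V.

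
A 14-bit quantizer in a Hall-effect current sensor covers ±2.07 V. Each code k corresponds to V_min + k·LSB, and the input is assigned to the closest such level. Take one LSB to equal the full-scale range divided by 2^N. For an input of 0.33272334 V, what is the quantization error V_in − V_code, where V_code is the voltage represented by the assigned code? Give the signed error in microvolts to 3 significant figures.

Span: 2.07 V − (-2.07 V) = 4.14 V. LSB = 4.14 V / 2^14 ≈ 252.7 µV.
(V_in − V_min)/LSB = (0.33272334 − (-2.07)) × 16384/4.14 = 9508.7486 → nearest code k = 9509.
V_code = -2.07 + (9509/16384) × 4.14 = 0.33278686523 V.
V_in − V_code = 0.33272334 − (0.33278686523) = −63.5 µV.

−63.5 µV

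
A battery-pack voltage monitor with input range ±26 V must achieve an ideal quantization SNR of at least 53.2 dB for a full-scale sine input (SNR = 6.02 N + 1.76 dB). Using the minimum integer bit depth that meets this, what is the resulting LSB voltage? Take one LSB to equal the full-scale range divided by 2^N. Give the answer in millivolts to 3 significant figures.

Span: 26 V − (-26 V) = 52 V.
6.02 N + 1.76 ≥ 53.2 gives N ≥ 8.545, so the minimum integer is 9.
LSB = 52 V / 2^9 = 102 mV.

102 mV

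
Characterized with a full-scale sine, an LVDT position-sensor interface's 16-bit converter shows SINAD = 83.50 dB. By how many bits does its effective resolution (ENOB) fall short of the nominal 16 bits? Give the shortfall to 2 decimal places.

Effective bits = (83.50 − 1.76)/6.02 = 13.5781.
Lost resolution: 16 − 13.5781 = 2.4219 bits.

2.42 bits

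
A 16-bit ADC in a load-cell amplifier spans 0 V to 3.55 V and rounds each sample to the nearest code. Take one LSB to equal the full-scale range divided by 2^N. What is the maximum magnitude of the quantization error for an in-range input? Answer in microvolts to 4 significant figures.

Full-scale range = 3.55 V.
Step size = 3.55/65536 V = 54.1687 µV.
|e|_max = LSB/2 = 27.08 µV.

27.08 µV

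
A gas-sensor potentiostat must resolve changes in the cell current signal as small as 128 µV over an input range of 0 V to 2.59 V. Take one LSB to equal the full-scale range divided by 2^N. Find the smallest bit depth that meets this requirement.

15 bits

Span = 2.59 V.
Levels needed ≥ 2.59/128 µV = 20230. 2^15 = 32768 suffices, so N_min = 15.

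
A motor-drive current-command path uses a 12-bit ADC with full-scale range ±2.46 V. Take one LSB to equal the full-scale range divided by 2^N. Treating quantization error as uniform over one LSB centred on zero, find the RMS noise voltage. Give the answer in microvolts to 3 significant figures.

347 µV

Full-scale range = 2.46 V − (-2.46 V) = 4.92 V.
LSB = 4.92 V ÷ 2^12 = 4.92/4096 V = 1.2012 mV.
For a uniform distribution on [−LSB/2, +LSB/2], V_rms = LSB/√12 = 1.2012 mV/3.4641 = 347 µV.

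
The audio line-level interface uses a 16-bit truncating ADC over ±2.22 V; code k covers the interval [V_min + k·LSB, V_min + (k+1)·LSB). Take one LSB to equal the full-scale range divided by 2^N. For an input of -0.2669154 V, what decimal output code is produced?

28828

The full-scale span is 2.22 − (-2.22) = 4.44 V. LSB = 4.44 V / 2^16 ≈ 67.75 µV.
V_in − V_min = -0.2669154 − (-2.22) = 1.9530846 V.
Divide by LSB: 1.9530846 × 65536/4.44 = 28828.2325.
Truncating gives code 28828.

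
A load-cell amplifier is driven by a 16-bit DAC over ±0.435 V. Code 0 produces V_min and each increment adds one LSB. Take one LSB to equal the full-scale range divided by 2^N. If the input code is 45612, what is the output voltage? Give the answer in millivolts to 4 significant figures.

170.5 mV

Range = 0.435 − (-0.435) = 0.87 V. LSB = 0.87 V / 2^16.
V_out = V_min + code × LSB = -0.435 V + 45612 × 0.87 V / 65536
      = -0.435 + 0.605506 = 0.170506 V.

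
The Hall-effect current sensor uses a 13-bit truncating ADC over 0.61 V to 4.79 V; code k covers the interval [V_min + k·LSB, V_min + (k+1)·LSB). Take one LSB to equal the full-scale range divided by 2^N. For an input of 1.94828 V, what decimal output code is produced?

Range = 4.79 − (0.61) = 4.18 V. LSB = 4.18 V / 2^13 ≈ 0.5103 mV.
(V_in − V_min) × 2^13/range = (1.94828 − (0.61)) × 8192/4.18 = 2622.773.
Floor → code = 2622.

2622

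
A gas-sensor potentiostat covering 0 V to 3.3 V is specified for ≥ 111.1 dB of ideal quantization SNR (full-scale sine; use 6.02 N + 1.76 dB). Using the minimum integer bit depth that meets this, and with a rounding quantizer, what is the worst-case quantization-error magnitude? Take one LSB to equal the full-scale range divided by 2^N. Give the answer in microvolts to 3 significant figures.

Full-scale range = 3.3 V.
N ≥ (111.1 − 1.76)/6.02 = 18.163 → N_min = 19.
Step size = 3.3/524288 V = 6.2943 µV.
Max error for round-to-nearest is LSB/2 = 3.15 µV.

3.15 µV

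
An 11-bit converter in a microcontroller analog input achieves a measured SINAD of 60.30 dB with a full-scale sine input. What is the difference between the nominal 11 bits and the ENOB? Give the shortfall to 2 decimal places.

1.28 bits

N_eff = (60.30 − 1.76)/6.02 = 9.7243 bits.
Shortfall = 11 − 9.7243 = 1.2757 bits.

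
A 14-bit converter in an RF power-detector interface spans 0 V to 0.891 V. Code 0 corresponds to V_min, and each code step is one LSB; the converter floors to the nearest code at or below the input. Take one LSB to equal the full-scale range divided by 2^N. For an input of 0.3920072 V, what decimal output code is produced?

V_FS = 0.891 V. LSB = 0.891 V / 2^14 ≈ 54.38 µV.
code = ⌊(V_in − V_min)/LSB⌋ = ⌊(V_in − V_min) × 2^14 / range⌋
     = ⌊(0.3920072 − (0)) × 16384 / 0.891⌋ = ⌊0.3920072 × 16384/0.891⌋
     = ⌊7208.357⌋ = 7208.

7208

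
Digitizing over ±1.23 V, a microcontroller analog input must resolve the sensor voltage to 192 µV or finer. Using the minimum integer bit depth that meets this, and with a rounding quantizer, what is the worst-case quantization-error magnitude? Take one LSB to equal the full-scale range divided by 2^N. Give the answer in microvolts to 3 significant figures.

75.1 µV

Span: 1.23 V − (-1.23 V) = 2.46 V.
Required number of levels: 2.46/192 µV = 12812; smallest N with 2^N ≥ that is 14.
Step size = 2.46/16384 V = 150.15 µV.
Max error for round-to-nearest is LSB/2 = 75.1 µV.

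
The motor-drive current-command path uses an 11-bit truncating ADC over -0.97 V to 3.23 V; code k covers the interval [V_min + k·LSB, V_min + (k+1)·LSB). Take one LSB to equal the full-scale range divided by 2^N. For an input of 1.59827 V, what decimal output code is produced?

1252

Span: 3.23 V − (-0.97 V) = 4.2 V. LSB = 4.2 V / 2^11 ≈ 2.051 mV.
V_in − V_min = 1.59827 − (-0.97) = 2.56827 V.
Divide by LSB: 2.56827 × 2048/4.2 = 1252.3374.
Truncating gives code 1252.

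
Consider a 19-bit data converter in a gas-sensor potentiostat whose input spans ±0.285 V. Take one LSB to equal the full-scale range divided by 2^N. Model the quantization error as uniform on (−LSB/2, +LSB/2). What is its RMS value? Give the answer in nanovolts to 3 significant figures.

Range = 0.285 − (-0.285) = 0.57 V.
One LSB is 0.57 V / 524288 = 1.0872 µV.
V_rms = LSB/√12 = 1.0872 µV / √12 = 314 nV.

314 nV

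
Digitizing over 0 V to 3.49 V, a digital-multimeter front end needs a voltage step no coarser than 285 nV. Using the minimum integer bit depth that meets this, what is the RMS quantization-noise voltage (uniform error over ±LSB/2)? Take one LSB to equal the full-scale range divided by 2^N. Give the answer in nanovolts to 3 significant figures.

60.1 nV

V_FS = 3.49 V.
Need 2^N ≥ 3.49 V / 285 nV = 1.225e7 → N_min = 24.
LSB = 3.49 V / 2^24 = 208.02 nV.
σ_q = LSB/√12 = 208.02 nV/3.4641 = 60.1 nV.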